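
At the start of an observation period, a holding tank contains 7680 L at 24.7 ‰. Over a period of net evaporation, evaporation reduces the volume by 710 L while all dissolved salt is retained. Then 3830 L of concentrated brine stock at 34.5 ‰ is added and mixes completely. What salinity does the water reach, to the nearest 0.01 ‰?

29.80 ‰

After evaporation: salt = 7,680×24.7 = 189,696; volume = 7,680 − 710 = 6,970 L
After mixing: salt = 189,696 + 3,830×34.5 = 321,831; volume = 6,970 + 3,830 = 10,800 L
S = 321,831 / 10,800 = 29.7992 ‰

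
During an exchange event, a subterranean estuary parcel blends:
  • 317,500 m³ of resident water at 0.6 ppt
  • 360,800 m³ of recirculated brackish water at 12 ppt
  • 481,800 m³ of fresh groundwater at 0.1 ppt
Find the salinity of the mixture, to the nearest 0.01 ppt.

3.94 ppt

Conserving salt mass:
salt = 317,500×0.6 + 360,800×12 + 481,800×0.1 = 190,500 + 4,329,600 + 48,180 = 4,568,280
volume = 317,500 + 360,800 + 481,800 = 1,160,100 m³
S = 4,568,280 / 1,160,100 = 3.9378 ppt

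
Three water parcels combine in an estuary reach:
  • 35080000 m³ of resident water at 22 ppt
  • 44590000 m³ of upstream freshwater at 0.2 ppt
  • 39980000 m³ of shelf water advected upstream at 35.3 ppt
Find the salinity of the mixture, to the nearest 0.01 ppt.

18.32 ppt

Weighted by volume,
salt = 35,080,000×22 + 44,590,000×0.2 + 39,980,000×35.3 = 771,760,000 + 8,918,000 + 1,411,294,000 = 2,191,972,000
volume = 35,080,000 + 44,590,000 + 39,980,000 = 119,650,000 m³
S = 2,191,972,000 / 119,650,000 = 18.3199 ppt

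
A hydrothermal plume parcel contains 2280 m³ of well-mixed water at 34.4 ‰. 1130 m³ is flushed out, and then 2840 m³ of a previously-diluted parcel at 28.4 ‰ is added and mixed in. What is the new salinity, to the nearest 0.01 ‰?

Remaining after removal: 1,150 m³ at 34.4 ‰ (salt = 39,560)
After addition: salt = 39,560 + 2,840×28.4 = 120,216; volume = 3,990 m³
S = 120,216 / 3,990 = 30.1293 ‰

30.13 ‰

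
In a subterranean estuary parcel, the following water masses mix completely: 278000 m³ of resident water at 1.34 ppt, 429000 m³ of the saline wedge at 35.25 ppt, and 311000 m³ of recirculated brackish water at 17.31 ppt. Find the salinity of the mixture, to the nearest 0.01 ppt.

20.51 ppt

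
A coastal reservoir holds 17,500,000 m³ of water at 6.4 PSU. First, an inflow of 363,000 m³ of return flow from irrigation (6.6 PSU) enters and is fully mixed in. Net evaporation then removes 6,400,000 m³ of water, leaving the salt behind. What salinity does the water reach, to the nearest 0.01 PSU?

9.98 PSU

After mixing: salt = 17,500,000×6.4 + 363,000×6.6 = 114,395,800; volume = 17,863,000 m³
After evaporation: salt unchanged = 114,395,800; volume = 17,863,000 − 6,400,000 = 11,463,000 m³
S = 114,395,800 / 11,463,000 = 9.9796 PSU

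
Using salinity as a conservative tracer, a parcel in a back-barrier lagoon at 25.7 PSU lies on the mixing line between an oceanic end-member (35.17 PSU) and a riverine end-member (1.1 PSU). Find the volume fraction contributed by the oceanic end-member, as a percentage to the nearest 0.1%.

Let g be the oceanic fraction. Salt balance per unit volume:
g×35.17 + (1−g)×1.1 = 25.7
g = (25.7 − 1.1) / (35.17 − 1.1) = 24.6/34.07 = 0.722

72.2%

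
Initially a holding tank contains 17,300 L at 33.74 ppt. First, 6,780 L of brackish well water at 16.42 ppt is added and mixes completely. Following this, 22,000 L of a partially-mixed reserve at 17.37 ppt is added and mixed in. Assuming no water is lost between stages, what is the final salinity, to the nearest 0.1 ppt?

23.4 ppt

Conserving salt mass:
Initial salt = 17,300×33.74 = 583,702
After stage 1: salt = 583,702 + 6,780×16.42 = 695,029.6; volume = 24,080 L; S = 28.863 ppt
After stage 2: salt = 695,029.6 + 22,000×17.37 = 1,077,169.6; volume = 46,080 L
S = 1,077,169.6 / 46,080 = 23.3761 ppt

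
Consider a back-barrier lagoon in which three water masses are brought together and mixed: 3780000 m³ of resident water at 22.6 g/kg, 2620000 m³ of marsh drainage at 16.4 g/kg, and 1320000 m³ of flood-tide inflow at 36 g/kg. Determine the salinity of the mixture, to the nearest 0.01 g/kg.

Weighted by volume,
salt = 3,780,000×22.6 + 2,620,000×16.4 + 1,320,000×36 = 85,428,000 + 42,968,000 + 47,520,000 = 175,916,000
volume = 3,780,000 + 2,620,000 + 1,320,000 = 7,720,000 m³
S = 175,916,000 / 7,720,000 = 22.787 g/kg

22.79 g/kg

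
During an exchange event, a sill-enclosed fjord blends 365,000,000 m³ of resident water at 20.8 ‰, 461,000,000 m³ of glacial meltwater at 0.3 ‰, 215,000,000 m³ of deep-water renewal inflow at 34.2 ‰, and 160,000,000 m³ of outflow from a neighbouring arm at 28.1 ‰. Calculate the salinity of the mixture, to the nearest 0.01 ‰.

16.30 ‰

Mass of salt is conserved:
salt = 365,000,000×20.8 + 461,000,000×0.3 + 215,000,000×34.2 + 160,000,000×28.1 = 7,592,000,000 + 138,300,000 + 7,353,000,000 + 4,496,000,000 = 19,579,300,000
volume = 365,000,000 + 461,000,000 + 215,000,000 + 160,000,000 = 1,201,000,000 m³
S = 19,579,300,000 / 1,201,000,000 = 16.3025 ‰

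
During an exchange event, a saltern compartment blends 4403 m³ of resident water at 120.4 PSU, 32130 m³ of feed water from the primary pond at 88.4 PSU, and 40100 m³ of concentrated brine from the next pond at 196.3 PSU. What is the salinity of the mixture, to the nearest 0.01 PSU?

Total salt / total volume:
salt = 4,403×120.4 + 32,130×88.4 + 40,100×196.3 = 530,121.2 + 2,840,292 + 7,871,630 = 11,242,043.2
volume = 4,403 + 32,130 + 40,100 = 76,633 m³
S = 11,242,043.2 / 76,633 = 146.6998 PSU

146.70 PSU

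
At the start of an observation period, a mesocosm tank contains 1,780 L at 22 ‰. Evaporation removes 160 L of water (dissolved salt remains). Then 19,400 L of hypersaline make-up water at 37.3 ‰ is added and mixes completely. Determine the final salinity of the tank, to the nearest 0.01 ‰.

After evaporation: salt = 1,780×22 = 39,160; volume = 1,780 − 160 = 1,620 L
After mixing: salt = 39,160 + 19,400×37.3 = 762,780; volume = 1,620 + 19,400 = 21,020 L
S = 762,780 / 21,020 = 36.2883 ‰

36.29 ‰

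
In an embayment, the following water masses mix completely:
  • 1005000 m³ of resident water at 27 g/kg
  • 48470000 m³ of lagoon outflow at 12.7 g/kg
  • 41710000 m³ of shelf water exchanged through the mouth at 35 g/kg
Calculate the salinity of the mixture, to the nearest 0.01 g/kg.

23.06 g/kg

Mass of salt is conserved:
salt = 1,005,000×27 + 48,470,000×12.7 + 41,710,000×35 = 27,135,000 + 615,569,000 + 1,459,850,000 = 2,102,554,000
volume = 1,005,000 + 48,470,000 + 41,710,000 = 91,185,000 m³
S = 2,102,554,000 / 91,185,000 = 23.0581 g/kg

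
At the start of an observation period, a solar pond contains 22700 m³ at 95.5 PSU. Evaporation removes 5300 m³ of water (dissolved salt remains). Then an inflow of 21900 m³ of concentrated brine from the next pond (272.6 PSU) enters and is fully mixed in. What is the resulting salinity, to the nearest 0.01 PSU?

207.07 PSU

After evaporation: salt = 22,700×95.5 = 2,167,850; volume = 22,700 − 5,300 = 17,400 m³
After mixing: salt = 2,167,850 + 21,900×272.6 = 8,137,790; volume = 17,400 + 21,900 = 39,300 m³
S = 8,137,790 / 39,300 = 207.0684 PSU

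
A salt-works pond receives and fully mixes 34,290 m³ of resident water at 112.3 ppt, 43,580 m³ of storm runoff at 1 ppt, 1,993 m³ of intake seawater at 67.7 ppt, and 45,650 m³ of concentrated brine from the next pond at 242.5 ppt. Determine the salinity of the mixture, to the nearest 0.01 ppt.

120.30 ppt

By conservation of dissolved salt,
salt = 34,290×112.3 + 43,580×1 + 1,993×67.7 + 45,650×242.5 = 3,850,767 + 43,580 + 134,926.1 + 11,070,125 = 15,099,398.1
volume = 34,290 + 43,580 + 1,993 + 45,650 = 125,513 m³
S = 15,099,398.1 / 125,513 = 120.3015 ppt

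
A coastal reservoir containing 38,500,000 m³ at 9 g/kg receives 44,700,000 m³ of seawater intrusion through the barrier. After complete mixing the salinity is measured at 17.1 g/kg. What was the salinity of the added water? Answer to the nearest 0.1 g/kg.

Salt balance: 38,500,000×9 + 44,700,000×S = 83,200,000×17.1
346,500,000 + 44,700,000·S = 1,422,720,000
S = (1,422,720,000 − 346,500,000) / 44,700,000 = 24.0765 g/kg

24.1 g/kg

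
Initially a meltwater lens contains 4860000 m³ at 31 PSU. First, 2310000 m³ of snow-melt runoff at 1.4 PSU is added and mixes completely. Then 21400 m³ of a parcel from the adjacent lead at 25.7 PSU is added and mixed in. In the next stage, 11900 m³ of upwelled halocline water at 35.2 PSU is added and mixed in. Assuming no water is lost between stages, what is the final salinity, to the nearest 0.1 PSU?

Mass of salt is conserved:
Initial salt = 4,860,000×31 = 150,660,000
After stage 1: salt = 150,660,000 + 2,310,000×1.4 = 153,894,000; volume = 7,170,000 m³; S = 21.464 PSU
After stage 2: salt = 153,894,000 + 21,400×25.7 = 154,443,980; volume = 7,191,400 m³; S = 21.476 PSU
After stage 3: salt = 154,443,980 + 11,900×35.2 = 154,862,860; volume = 7,203,300 m³
S = 154,862,860 / 7,203,300 = 21.4989 PSU

21.5 PSU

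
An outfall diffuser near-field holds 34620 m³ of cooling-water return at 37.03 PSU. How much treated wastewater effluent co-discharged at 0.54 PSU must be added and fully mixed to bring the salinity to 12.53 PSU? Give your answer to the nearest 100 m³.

70700 m³

Salt balance: 34,620×37.03 + V×0.54 = (34,620+V)×12.53
1,281,978.6 + 0.54V = 433,788.6 + 12.53V
848,190 = 11.99V
V = 70,741.45 m³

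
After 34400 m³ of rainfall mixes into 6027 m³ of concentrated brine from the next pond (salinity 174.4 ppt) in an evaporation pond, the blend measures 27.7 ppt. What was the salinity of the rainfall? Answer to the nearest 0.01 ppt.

Salt balance: 6,027×174.4 + 34,400×S = 40,427×27.7
1,051,108.8 + 34,400·S = 1,119,827.9
S = (1,119,827.9 − 1,051,108.8) / 34,400 = 1.9976 ppt

2.00 ppt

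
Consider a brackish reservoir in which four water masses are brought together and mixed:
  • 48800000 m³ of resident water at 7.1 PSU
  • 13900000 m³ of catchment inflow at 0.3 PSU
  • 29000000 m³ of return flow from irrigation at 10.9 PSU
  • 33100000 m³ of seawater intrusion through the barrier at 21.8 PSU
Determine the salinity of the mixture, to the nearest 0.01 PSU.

Mass of salt is conserved:
salt = 48,800,000×7.1 + 13,900,000×0.3 + 29,000,000×10.9 + 33,100,000×21.8 = 346,480,000 + 4,170,000 + 316,100,000 + 721,580,000 = 1,388,330,000
volume = 48,800,000 + 13,900,000 + 29,000,000 + 33,100,000 = 124,800,000 m³
S = 1,388,330,000 / 124,800,000 = 11.1244 PSU

11.12 PSU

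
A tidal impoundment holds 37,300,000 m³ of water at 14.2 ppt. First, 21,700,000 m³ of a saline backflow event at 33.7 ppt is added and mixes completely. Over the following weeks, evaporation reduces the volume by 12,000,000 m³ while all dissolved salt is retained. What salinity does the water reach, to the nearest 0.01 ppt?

After mixing: salt = 37,300,000×14.2 + 21,700,000×33.7 = 1,260,950,000; volume = 59,000,000 m³
After evaporation: salt unchanged = 1,260,950,000; volume = 59,000,000 − 12,000,000 = 47,000,000 m³
S = 1,260,950,000 / 47,000,000 = 26.8287 ppt

26.83 ppt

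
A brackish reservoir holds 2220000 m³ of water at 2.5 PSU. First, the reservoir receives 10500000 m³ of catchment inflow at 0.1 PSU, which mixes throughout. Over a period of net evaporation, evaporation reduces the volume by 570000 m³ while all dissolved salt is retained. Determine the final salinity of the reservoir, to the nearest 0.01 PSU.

0.54 PSU

After mixing: salt = 2,220,000×2.5 + 10,500,000×0.1 = 6,600,000; volume = 12,720,000 m³
After evaporation: salt unchanged = 6,600,000; volume = 12,720,000 − 570,000 = 12,150,000 m³
S = 6,600,000 / 12,150,000 = 0.5432 PSU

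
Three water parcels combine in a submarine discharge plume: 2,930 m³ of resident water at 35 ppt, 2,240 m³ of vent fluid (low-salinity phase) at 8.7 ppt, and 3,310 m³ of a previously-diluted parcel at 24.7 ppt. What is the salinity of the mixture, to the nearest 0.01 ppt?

24.03 ppt

Salt balance:
salt = 2,930×35 + 2,240×8.7 + 3,310×24.7 = 102,550 + 19,488 + 81,757 = 203,795
volume = 2,930 + 2,240 + 3,310 = 8,480 m³
S = 203,795 / 8,480 = 24.0324 ppt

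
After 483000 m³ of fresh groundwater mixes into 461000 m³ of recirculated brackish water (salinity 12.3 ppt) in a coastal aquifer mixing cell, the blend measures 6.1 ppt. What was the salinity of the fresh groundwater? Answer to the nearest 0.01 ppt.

0.18 ppt

Salt balance: 461,000×12.3 + 483,000×S = 944,000×6.1
5,670,300 + 483,000·S = 5,758,400
S = (5,758,400 − 5,670,300) / 483,000 = 0.1824 ppt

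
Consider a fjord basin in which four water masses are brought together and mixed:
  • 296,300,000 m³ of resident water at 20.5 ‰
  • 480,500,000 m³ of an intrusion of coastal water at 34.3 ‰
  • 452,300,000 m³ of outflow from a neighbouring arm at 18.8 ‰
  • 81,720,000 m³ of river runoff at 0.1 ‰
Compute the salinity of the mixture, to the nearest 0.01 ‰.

23.70 ‰

Total salt / total volume:
salt = 296,300,000×20.5 + 480,500,000×34.3 + 452,300,000×18.8 + 81,720,000×0.1 = 6,074,150,000 + 16,481,150,000 + 8,503,240,000 + 8,172,000 = 31,066,712,000
volume = 296,300,000 + 480,500,000 + 452,300,000 + 81,720,000 = 1,310,820,000 m³
S = 31,066,712,000 / 1,310,820,000 = 23.7002 ‰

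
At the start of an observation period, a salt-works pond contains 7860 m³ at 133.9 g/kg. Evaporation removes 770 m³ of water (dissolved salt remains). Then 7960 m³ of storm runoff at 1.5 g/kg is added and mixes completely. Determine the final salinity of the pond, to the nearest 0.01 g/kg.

After evaporation: salt = 7,860×133.9 = 1,052,454; volume = 7,860 − 770 = 7,090 m³
After mixing: salt = 1,052,454 + 7,960×1.5 = 1,064,394; volume = 7,090 + 7,960 = 15,050 m³
S = 1,064,394 / 15,050 = 70.7239 g/kg

70.72 g/kg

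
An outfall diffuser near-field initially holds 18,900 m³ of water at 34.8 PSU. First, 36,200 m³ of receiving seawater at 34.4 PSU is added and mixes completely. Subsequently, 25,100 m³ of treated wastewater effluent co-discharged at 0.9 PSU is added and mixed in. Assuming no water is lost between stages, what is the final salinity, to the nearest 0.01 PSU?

24.01 PSU

By conservation of dissolved salt,
Initial salt = 18,900×34.8 = 657,720
After stage 1: salt = 657,720 + 36,200×34.4 = 1,903,000; volume = 55,100 m³; S = 34.537 PSU
After stage 2: salt = 1,903,000 + 25,100×0.9 = 1,925,590; volume = 80,200 m³
S = 1,925,590 / 80,200 = 24.0099 PSU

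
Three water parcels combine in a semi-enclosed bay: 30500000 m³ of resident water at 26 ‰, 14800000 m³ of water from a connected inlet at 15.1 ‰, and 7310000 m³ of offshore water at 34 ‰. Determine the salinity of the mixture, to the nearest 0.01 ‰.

24.05 ‰

Total salt / total volume:
salt = 30,500,000×26 + 14,800,000×15.1 + 7,310,000×34 = 793,000,000 + 223,480,000 + 248,540,000 = 1,265,020,000
volume = 30,500,000 + 14,800,000 + 7,310,000 = 52,610,000 m³
S = 1,265,020,000 / 52,610,000 = 24.0452 ‰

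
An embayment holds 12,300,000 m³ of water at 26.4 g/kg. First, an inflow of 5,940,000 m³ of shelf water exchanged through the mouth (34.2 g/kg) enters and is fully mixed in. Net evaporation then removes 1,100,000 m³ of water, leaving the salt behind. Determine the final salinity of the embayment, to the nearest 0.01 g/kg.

30.80 g/kg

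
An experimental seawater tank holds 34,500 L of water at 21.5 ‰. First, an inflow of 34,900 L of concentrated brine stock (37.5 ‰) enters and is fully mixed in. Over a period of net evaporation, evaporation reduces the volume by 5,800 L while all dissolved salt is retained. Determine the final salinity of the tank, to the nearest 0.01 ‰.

32.24 ‰

After mixing: salt = 34,500×21.5 + 34,900×37.5 = 2,050,500; volume = 69,400 L
After evaporation: salt unchanged = 2,050,500; volume = 69,400 − 5,800 = 63,600 L
S = 2,050,500 / 63,600 = 32.2406 ‰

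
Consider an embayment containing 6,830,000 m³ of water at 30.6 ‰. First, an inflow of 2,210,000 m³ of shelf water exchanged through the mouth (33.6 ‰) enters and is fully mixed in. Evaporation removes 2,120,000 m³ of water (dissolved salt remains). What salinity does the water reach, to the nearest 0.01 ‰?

40.93 ‰

After mixing: salt = 6,830,000×30.6 + 2,210,000×33.6 = 283,254,000; volume = 9,040,000 m³
After evaporation: salt unchanged = 283,254,000; volume = 9,040,000 − 2,120,000 = 6,920,000 m³
S = 283,254,000 / 6,920,000 = 40.9327 ‰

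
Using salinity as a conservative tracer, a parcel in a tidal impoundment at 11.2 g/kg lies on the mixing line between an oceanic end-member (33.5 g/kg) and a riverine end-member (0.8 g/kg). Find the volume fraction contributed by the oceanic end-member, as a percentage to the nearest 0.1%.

Let g be the oceanic fraction. Salt balance per unit volume:
g×33.5 + (1−g)×0.8 = 11.2
g = (11.2 − 0.8) / (33.5 − 0.8) = 10.4/32.7 = 0.318

31.8%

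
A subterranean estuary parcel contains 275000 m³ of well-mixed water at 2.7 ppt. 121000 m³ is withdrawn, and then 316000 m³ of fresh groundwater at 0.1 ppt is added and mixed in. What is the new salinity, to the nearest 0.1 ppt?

Remaining after removal: 154,000 m³ at 2.7 ppt (salt = 415,800)
After addition: salt = 415,800 + 316,000×0.1 = 447,400; volume = 470,000 m³
S = 447,400 / 470,000 = 0.9519 ppt

1.0 ppt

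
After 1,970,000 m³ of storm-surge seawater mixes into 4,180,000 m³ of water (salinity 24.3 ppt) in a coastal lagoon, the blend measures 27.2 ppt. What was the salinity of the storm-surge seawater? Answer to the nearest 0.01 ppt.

33.35 ppt

Salt balance: 4,180,000×24.3 + 1,970,000×S = 6,150,000×27.2
101,574,000 + 1,970,000·S = 167,280,000
S = (167,280,000 − 101,574,000) / 1,970,000 = 33.3533 ppt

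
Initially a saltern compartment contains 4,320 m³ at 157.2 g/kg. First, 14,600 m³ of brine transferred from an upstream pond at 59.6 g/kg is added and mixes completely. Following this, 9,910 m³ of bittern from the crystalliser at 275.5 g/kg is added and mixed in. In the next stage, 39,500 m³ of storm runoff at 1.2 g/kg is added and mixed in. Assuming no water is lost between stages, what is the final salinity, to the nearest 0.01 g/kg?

63.32 g/kg

Total salt / total volume:
Initial salt = 4,320×157.2 = 679,104
After stage 1: salt = 679,104 + 14,600×59.6 = 1,549,264; volume = 18,920 m³; S = 81.885 g/kg
After stage 2: salt = 1,549,264 + 9,910×275.5 = 4,279,469; volume = 28,830 m³; S = 148.438 g/kg
After stage 3: salt = 4,279,469 + 39,500×1.2 = 4,326,869; volume = 68,330 m³
S = 4,326,869 / 68,330 = 63.3231 g/kg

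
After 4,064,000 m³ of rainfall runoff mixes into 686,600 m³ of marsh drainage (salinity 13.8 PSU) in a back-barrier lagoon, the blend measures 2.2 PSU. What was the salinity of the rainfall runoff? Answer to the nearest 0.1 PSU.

0.2 PSU

Salt balance: 686,600×13.8 + 4,064,000×S = 4,750,600×2.2
9,475,080 + 4,064,000·S = 10,451,320
S = (10,451,320 − 9,475,080) / 4,064,000 = 0.2402 PSU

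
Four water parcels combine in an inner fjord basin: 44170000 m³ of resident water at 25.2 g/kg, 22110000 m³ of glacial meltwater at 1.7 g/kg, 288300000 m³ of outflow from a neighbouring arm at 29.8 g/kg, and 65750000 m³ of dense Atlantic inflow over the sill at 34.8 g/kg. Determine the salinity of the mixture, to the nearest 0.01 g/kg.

28.62 g/kg

Salt balance:
salt = 44,170,000×25.2 + 22,110,000×1.7 + 288,300,000×29.8 + 65,750,000×34.8 = 1,113,084,000 + 37,587,000 + 8,591,340,000 + 2,288,100,000 = 12,030,111,000
volume = 44,170,000 + 22,110,000 + 288,300,000 + 65,750,000 = 420,330,000 m³
S = 12,030,111,000 / 420,330,000 = 28.6206 g/kg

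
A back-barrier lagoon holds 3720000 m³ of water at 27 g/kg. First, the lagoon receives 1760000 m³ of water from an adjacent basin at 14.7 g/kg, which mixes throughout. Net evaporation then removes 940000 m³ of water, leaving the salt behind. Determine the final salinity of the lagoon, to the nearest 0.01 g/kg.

After mixing: salt = 3,720,000×27 + 1,760,000×14.7 = 126,312,000; volume = 5,480,000 m³
After evaporation: salt unchanged = 126,312,000; volume = 5,480,000 − 940,000 = 4,540,000 m³
S = 126,312,000 / 4,540,000 = 27.822 g/kg

27.82 g/kg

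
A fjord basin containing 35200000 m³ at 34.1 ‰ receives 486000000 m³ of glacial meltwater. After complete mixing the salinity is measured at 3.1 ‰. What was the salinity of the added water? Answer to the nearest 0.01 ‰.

0.85 ‰

Salt balance: 35,200,000×34.1 + 486,000,000×S = 521,200,000×3.1
1,200,320,000 + 486,000,000·S = 1,615,720,000
S = (1,615,720,000 − 1,200,320,000) / 486,000,000 = 0.8547 ‰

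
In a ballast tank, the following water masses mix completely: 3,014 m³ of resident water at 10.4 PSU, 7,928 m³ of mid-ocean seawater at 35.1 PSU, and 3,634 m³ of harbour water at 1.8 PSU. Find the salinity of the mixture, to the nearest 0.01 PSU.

By conservation of dissolved salt,
salt = 3,014×10.4 + 7,928×35.1 + 3,634×1.8 = 31,345.6 + 278,272.8 + 6,541.2 = 316,159.6
volume = 3,014 + 7,928 + 3,634 = 14,576 m³
S = 316,159.6 / 14,576 = 21.6904 PSU

21.69 PSU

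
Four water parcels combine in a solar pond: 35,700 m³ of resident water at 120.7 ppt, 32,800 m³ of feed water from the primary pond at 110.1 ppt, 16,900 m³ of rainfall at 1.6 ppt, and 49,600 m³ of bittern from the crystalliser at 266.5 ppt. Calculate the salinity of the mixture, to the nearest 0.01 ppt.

Conserving salt mass:
salt = 35,700×120.7 + 32,800×110.1 + 16,900×1.6 + 49,600×266.5 = 4,308,990 + 3,611,280 + 27,040 + 13,218,400 = 21,165,710
volume = 35,700 + 32,800 + 16,900 + 49,600 = 135,000 m³
S = 21,165,710 / 135,000 = 156.783 ppt

156.78 ppt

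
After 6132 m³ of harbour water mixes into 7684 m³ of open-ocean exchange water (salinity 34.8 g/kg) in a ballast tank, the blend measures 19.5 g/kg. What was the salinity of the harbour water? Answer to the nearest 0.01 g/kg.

0.33 g/kg

Salt balance: 7,684×34.8 + 6,132×S = 13,816×19.5
267,403.2 + 6,132·S = 269,412
S = (269,412 − 267,403.2) / 6,132 = 0.3276 g/kg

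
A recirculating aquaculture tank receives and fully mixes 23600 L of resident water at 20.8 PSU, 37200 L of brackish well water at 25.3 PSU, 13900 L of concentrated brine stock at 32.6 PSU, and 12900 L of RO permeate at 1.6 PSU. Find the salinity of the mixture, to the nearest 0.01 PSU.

21.76 PSU

Salt balance:
salt = 23,600×20.8 + 37,200×25.3 + 13,900×32.6 + 12,900×1.6 = 490,880 + 941,160 + 453,140 + 20,640 = 1,905,820
volume = 23,600 + 37,200 + 13,900 + 12,900 = 87,600 L
S = 1,905,820 / 87,600 = 21.7559 PSU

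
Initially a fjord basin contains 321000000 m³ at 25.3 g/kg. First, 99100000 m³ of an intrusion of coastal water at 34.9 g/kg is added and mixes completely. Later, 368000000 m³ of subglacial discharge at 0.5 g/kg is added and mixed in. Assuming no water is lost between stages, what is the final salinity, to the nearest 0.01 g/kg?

Salt balance:
Initial salt = 321,000,000×25.3 = 8,121,300,000
After stage 1: salt = 8,121,300,000 + 99,100,000×34.9 = 11,579,890,000; volume = 420,100,000 m³; S = 27.565 g/kg
After stage 2: salt = 11,579,890,000 + 368,000,000×0.5 = 11,763,890,000; volume = 788,100,000 m³
S = 11,763,890,000 / 788,100,000 = 14.9269 g/kg

14.93 g/kg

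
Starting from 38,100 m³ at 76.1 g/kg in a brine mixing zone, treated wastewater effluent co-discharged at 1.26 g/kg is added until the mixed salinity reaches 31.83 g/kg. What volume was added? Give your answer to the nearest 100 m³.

55200 m³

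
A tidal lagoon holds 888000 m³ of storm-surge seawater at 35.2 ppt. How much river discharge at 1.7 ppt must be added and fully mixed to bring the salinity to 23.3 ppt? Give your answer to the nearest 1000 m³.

Salt balance: 888,000×35.2 + V×1.7 = (888,000+V)×23.3
31,257,600 + 1.7V = 20,690,400 + 23.3V
10,567,200 = 21.6V
V = 489,222.22 m³

489000 m³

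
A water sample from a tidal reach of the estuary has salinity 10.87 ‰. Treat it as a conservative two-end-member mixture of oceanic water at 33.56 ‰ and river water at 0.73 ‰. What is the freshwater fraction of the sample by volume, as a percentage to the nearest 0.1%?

Let f be the freshwater fraction. Salt balance per unit volume:
f×0.73 + (1−f)×33.56 = 10.87
f = (33.56 − 10.87) / (33.56 − 0.73) = 22.69/32.83 = 0.6911

69.1%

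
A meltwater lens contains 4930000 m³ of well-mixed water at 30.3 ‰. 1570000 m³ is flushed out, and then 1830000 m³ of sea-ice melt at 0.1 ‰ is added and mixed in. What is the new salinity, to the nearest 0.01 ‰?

19.65 ‰

Remaining after removal: 3,360,000 m³ at 30.3 ‰ (salt = 101,808,000)
After addition: salt = 101,808,000 + 1,830,000×0.1 = 101,991,000; volume = 5,190,000 m³
S = 101,991,000 / 5,190,000 = 19.6514 ‰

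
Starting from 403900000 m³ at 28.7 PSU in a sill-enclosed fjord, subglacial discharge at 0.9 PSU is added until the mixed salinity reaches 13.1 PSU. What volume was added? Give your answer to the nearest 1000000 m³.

516000000 m³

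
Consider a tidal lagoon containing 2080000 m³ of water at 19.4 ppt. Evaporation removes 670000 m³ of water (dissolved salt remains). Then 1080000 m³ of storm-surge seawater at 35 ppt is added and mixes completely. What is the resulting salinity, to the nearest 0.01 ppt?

After evaporation: salt = 2,080,000×19.4 = 40,352,000; volume = 2,080,000 − 670,000 = 1,410,000 m³
After mixing: salt = 40,352,000 + 1,080,000×35 = 78,152,000; volume = 1,410,000 + 1,080,000 = 2,490,000 m³
S = 78,152,000 / 2,490,000 = 31.3863 ppt

31.39 ppt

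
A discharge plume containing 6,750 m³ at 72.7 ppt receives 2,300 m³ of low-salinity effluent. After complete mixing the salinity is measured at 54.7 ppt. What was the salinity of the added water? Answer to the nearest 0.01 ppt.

Salt balance: 6,750×72.7 + 2,300×S = 9,050×54.7
490,725 + 2,300·S = 495,035
S = (495,035 − 490,725) / 2,300 = 1.8739 ppt

1.87 ppt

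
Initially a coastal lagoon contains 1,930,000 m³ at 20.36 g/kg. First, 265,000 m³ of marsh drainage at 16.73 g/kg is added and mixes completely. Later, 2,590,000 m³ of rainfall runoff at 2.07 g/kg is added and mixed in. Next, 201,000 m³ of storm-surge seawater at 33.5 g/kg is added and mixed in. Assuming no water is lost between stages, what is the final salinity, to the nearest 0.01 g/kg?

Salt balance:
Initial salt = 1,930,000×20.36 = 39,294,800
After stage 1: salt = 39,294,800 + 265,000×16.73 = 43,728,250; volume = 2,195,000 m³; S = 19.922 g/kg
After stage 2: salt = 43,728,250 + 2,590,000×2.07 = 49,089,550; volume = 4,785,000 m³; S = 10.259 g/kg
After stage 3: salt = 49,089,550 + 201,000×33.5 = 55,823,050; volume = 4,986,000 m³
S = 55,823,050 / 4,986,000 = 11.196 g/kg

11.20 g/kg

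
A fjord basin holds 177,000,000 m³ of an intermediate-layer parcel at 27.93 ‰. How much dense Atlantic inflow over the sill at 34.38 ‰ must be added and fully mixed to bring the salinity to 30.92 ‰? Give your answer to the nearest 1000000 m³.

153000000 m³

Salt balance: 177,000,000×27.93 + V×34.38 = (177,000,000+V)×30.92
4,943,610,000 + 34.38V = 5,472,840,000 + 30.92V
529,230,000 = 3.46V
V = 152,956,647.4 m³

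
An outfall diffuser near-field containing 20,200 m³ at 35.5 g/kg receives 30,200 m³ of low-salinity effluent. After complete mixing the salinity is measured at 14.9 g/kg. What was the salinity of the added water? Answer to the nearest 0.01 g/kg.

1.12 g/kg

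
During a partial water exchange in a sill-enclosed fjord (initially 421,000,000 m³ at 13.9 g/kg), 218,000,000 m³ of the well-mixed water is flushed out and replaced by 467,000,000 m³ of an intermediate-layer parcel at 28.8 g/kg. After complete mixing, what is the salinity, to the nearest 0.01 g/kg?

24.29 g/kg

Remaining after removal: 203,000,000 m³ at 13.9 g/kg (salt = 2,821,700,000)
After addition: salt = 2,821,700,000 + 467,000,000×28.8 = 16,271,300,000; volume = 670,000,000 m³
S = 16,271,300,000 / 670,000,000 = 24.2855 g/kg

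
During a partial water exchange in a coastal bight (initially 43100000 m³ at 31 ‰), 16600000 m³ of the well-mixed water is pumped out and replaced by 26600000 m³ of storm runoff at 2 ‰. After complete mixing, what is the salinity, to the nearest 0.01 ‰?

16.47 ‰

Remaining after removal: 26,500,000 m³ at 31 ‰ (salt = 821,500,000)
After addition: salt = 821,500,000 + 26,600,000×2 = 874,700,000; volume = 53,100,000 m³
S = 874,700,000 / 53,100,000 = 16.4727 ‰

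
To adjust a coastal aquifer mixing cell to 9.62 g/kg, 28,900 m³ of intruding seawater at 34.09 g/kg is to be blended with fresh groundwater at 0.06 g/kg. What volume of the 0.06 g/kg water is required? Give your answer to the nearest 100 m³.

74000 m³

Salt balance: 28,900×34.09 + V×0.06 = (28,900+V)×9.62
985,201 + 0.06V = 278,018 + 9.62V
707,183 = 9.56V
V = 73,973.12 m³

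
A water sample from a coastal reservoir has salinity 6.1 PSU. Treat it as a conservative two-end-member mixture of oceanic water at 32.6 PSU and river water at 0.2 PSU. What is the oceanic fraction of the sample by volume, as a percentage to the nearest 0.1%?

18.2%

Let g be the oceanic fraction. Salt balance per unit volume:
g×32.6 + (1−g)×0.2 = 6.1
g = (6.1 − 0.2) / (32.6 − 0.2) = 5.9/32.4 = 0.1821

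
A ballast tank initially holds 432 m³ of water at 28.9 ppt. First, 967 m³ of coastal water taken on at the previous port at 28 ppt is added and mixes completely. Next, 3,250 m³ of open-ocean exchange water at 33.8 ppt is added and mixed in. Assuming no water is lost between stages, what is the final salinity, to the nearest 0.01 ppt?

By conservation of dissolved salt,
Initial salt = 432×28.9 = 12,484.8
After stage 1: salt = 12,484.8 + 967×28 = 39,560.8; volume = 1,399 m³; S = 28.278 ppt
After stage 2: salt = 39,560.8 + 3,250×33.8 = 149,410.8; volume = 4,649 m³
S = 149,410.8 / 4,649 = 32.1383 ppt

32.14 ppt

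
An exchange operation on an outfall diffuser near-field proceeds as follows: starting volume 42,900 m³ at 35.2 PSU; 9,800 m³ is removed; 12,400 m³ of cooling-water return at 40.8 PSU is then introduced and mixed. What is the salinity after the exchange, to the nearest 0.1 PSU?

Remaining after removal: 33,100 m³ at 35.2 PSU (salt = 1,165,120)
After addition: salt = 1,165,120 + 12,400×40.8 = 1,671,040; volume = 45,500 m³
S = 1,671,040 / 45,500 = 36.7262 PSU

36.7 PSU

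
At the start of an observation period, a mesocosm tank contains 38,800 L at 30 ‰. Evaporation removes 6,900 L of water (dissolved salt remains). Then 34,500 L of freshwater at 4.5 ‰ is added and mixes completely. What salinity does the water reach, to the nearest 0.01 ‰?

After evaporation: salt = 38,800×30 = 1,164,000; volume = 38,800 − 6,900 = 31,900 L
After mixing: salt = 1,164,000 + 34,500×4.5 = 1,319,250; volume = 31,900 + 34,500 = 66,400 L
S = 1,319,250 / 66,400 = 19.8682 ‰

19.87 ‰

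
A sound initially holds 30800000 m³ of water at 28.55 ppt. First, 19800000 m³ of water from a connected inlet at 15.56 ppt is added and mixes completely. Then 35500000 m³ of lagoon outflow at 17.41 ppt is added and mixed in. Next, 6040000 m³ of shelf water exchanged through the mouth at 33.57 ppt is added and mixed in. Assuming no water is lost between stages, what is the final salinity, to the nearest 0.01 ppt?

21.80 ppt

Total salt / total volume:
Initial salt = 30,800,000×28.55 = 879,340,000
After stage 1: salt = 879,340,000 + 19,800,000×15.56 = 1,187,428,000; volume = 50,600,000 m³; S = 23.467 ppt
After stage 2: salt = 1,187,428,000 + 35,500,000×17.41 = 1,805,483,000; volume = 86,100,000 m³; S = 20.97 ppt
After stage 3: salt = 1,805,483,000 + 6,040,000×33.57 = 2,008,245,800; volume = 92,140,000 m³
S = 2,008,245,800 / 92,140,000 = 21.7956 ppt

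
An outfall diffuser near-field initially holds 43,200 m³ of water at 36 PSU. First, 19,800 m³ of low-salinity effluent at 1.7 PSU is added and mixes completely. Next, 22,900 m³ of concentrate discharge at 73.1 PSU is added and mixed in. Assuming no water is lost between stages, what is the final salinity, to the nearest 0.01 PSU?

Total salt / total volume:
Initial salt = 43,200×36 = 1,555,200
After stage 1: salt = 1,555,200 + 19,800×1.7 = 1,588,860; volume = 63,000 m³; S = 25.22 PSU
After stage 2: salt = 1,588,860 + 22,900×73.1 = 3,262,850; volume = 85,900 m³
S = 3,262,850 / 85,900 = 37.9843 PSU

37.98 PSU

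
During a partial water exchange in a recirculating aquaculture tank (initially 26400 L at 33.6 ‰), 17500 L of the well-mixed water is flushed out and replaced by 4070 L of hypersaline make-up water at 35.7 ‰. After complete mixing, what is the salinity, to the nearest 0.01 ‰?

Remaining after removal: 8,900 L at 33.6 ‰ (salt = 299,040)
After addition: salt = 299,040 + 4,070×35.7 = 444,339; volume = 12,970 L
S = 444,339 / 12,970 = 34.259 ‰

34.26 ‰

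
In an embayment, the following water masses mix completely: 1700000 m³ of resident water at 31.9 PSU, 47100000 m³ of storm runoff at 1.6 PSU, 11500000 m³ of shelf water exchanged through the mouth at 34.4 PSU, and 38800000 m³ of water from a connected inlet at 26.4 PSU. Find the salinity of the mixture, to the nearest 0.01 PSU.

Conserving salt mass:
salt = 1,700,000×31.9 + 47,100,000×1.6 + 11,500,000×34.4 + 38,800,000×26.4 = 54,230,000 + 75,360,000 + 395,600,000 + 1,024,320,000 = 1,549,510,000
volume = 1,700,000 + 47,100,000 + 11,500,000 + 38,800,000 = 99,100,000 m³
S = 1,549,510,000 / 99,100,000 = 15.6358 PSU

15.64 PSU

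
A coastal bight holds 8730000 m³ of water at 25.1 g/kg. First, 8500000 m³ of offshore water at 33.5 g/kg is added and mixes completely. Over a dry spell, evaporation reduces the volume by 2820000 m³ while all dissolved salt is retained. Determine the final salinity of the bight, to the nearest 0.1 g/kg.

After mixing: salt = 8,730,000×25.1 + 8,500,000×33.5 = 503,873,000; volume = 17,230,000 m³
After evaporation: salt unchanged = 503,873,000; volume = 17,230,000 − 2,820,000 = 14,410,000 m³
S = 503,873,000 / 14,410,000 = 34.9669 g/kg

35.0 g/kg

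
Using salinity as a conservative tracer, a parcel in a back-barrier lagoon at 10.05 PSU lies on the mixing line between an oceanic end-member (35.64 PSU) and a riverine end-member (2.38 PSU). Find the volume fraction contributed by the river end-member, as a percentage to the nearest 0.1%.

Let f be the freshwater fraction. Salt balance per unit volume:
f×2.38 + (1−f)×35.64 = 10.05
f = (35.64 − 10.05) / (35.64 − 2.38) = 25.59/33.26 = 0.7694

76.9%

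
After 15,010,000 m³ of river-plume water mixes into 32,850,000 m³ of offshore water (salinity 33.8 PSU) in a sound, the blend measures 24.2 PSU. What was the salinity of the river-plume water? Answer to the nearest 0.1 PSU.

3.2 PSU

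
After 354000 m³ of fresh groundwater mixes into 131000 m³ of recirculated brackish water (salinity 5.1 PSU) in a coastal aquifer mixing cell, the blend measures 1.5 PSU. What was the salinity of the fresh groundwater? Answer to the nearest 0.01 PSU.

0.17 PSU

Salt balance: 131,000×5.1 + 354,000×S = 485,000×1.5
668,100 + 354,000·S = 727,500
S = (727,500 − 668,100) / 354,000 = 0.1678 PSU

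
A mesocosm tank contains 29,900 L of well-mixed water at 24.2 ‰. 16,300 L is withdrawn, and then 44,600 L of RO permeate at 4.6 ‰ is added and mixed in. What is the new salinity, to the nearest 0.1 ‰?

9.2 ‰

Remaining after removal: 13,600 L at 24.2 ‰ (salt = 329,120)
After addition: salt = 329,120 + 44,600×4.6 = 534,280; volume = 58,200 L
S = 534,280 / 58,200 = 9.1801 ‰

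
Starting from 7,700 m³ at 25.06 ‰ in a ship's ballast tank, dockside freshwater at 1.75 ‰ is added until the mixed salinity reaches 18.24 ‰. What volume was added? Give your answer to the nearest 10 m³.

3180 m³

Salt balance: 7,700×25.06 + V×1.75 = (7,700+V)×18.24
192,962 + 1.75V = 140,448 + 18.24V
52,514 = 16.49V
V = 3,184.6 m³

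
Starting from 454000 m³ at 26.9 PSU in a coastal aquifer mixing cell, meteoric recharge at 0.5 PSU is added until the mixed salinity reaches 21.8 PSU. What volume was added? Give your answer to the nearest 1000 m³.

Salt balance: 454,000×26.9 + V×0.5 = (454,000+V)×21.8
12,212,600 + 0.5V = 9,897,200 + 21.8V
2,315,400 = 21.3V
V = 108,704.23 m³

109000 m³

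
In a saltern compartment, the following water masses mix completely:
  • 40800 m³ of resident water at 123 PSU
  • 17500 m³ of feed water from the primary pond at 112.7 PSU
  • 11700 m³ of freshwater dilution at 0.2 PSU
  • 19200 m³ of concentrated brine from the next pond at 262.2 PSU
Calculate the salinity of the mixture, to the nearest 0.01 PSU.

134.83 PSU

Mass of salt is conserved:
salt = 40,800×123 + 17,500×112.7 + 11,700×0.2 + 19,200×262.2 = 5,018,400 + 1,972,250 + 2,340 + 5,034,240 = 12,027,230
volume = 40,800 + 17,500 + 11,700 + 19,200 = 89,200 m³
S = 12,027,230 / 89,200 = 134.8344 PSU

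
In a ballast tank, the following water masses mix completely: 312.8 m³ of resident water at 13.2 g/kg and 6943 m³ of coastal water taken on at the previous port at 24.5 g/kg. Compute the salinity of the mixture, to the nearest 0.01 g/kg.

Total salt / total volume:
salt = 312.8×13.2 + 6,943×24.5 = 4,128.96 + 170,103.5 = 174,232.46
volume = 312.8 + 6,943 = 7,255.8 m³
S = 174,232.46 / 7,255.8 = 24.0129 g/kg

24.01 g/kg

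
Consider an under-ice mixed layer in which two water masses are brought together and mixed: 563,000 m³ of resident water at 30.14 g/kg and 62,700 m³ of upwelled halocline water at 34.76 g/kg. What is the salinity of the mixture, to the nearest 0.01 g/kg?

30.60 g/kg

By conservation of dissolved salt,
salt = 563,000×30.14 + 62,700×34.76 = 16,968,820 + 2,179,452 = 19,148,272
volume = 563,000 + 62,700 = 625,700 m³
S = 19,148,272 / 625,700 = 30.603 g/kg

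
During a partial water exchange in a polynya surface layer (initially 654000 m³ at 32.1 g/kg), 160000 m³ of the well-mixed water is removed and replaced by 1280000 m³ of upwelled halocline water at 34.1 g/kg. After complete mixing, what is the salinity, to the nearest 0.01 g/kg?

Remaining after removal: 494,000 m³ at 32.1 g/kg (salt = 15,857,400)
After addition: salt = 15,857,400 + 1,280,000×34.1 = 59,505,400; volume = 1,774,000 m³
S = 59,505,400 / 1,774,000 = 33.5431 g/kg

33.54 g/kg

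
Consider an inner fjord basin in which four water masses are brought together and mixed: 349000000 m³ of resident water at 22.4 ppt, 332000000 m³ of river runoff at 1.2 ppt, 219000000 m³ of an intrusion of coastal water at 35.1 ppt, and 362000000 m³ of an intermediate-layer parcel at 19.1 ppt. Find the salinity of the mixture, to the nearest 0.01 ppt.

18.08 ppt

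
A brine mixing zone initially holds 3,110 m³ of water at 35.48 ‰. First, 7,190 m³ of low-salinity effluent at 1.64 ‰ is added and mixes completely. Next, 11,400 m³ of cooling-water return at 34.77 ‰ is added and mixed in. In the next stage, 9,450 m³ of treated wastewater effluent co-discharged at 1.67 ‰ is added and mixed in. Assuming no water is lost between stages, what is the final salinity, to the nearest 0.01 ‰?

Total salt / total volume:
Initial salt = 3,110×35.48 = 110,342.8
After stage 1: salt = 110,342.8 + 7,190×1.64 = 122,134.4; volume = 10,300 m³; S = 11.858 ‰
After stage 2: salt = 122,134.4 + 11,400×34.77 = 518,512.4; volume = 21,700 m³; S = 23.895 ‰
After stage 3: salt = 518,512.4 + 9,450×1.67 = 534,293.9; volume = 31,150 m³
S = 534,293.9 / 31,150 = 17.1523 ‰

17.15 ‰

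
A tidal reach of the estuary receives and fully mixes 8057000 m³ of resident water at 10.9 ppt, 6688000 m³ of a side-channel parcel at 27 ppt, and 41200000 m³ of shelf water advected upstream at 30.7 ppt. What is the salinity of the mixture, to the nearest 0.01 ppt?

Total salt / total volume:
salt = 8,057,000×10.9 + 6,688,000×27 + 41,200,000×30.7 = 87,821,300 + 180,576,000 + 1,264,840,000 = 1,533,237,300
volume = 8,057,000 + 6,688,000 + 41,200,000 = 55,945,000 m³
S = 1,533,237,300 / 55,945,000 = 27.4062 ppt

27.41 ppt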